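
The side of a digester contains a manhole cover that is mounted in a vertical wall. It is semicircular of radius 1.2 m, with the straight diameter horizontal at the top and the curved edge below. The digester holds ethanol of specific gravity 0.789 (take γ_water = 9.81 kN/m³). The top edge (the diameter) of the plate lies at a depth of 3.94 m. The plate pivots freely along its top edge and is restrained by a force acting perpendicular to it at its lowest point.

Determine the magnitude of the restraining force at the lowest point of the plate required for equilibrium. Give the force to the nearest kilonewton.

γ = 0.789 × 9.81 = 7.74009 kN/m³.
The centroid of a semicircle lies 4r/(3π) = 0.509296 m from the diameter, here below the top edge, so the centroid depth is h_c = 3.94 + 0.509296 = 4.4493 m.
A = πr²/2 = π × 1.2²/2 = 2.26195 m².
Resultant F = γ·h_c·A = 7.74009 × 4.4493 × 2.26195 = 77.897 kN.
I_c = (π/8 − 8/(9π))·r⁴ = 0.109757 × 1.2⁴ = 0.227592 m⁴.
Centre of pressure: y_p = y_c + I_c/(y_c·A) = 4.4493 + 0.227592/(4.4493 × 2.26195) = 4.4493 + 0.0226143 = 4.47191 m along the plane.
The resultant acts 0.509296 + 0.0226143 = 0.53191 m (along the plate) below the hinge at the top edge, so the moment about the hinge is M = F × 0.53191 = 77.897 × 0.53191 = 41.4342 kN·m.
A normal force at the bottom, 1.2 m from the hinge, must supply this moment: P = 41.4342/1.2 = 34.5285 kN.

P ≈ 35 kN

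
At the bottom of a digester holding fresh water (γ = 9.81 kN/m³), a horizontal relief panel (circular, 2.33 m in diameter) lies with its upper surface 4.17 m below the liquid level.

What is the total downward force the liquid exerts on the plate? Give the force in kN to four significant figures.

F ≈ 174.4 kN

γ = 9.81 kN/m³.
The plate is horizontal, so pressure is uniform at p = γ·h = 9.81 × 4.17 = 40.9077 kN/m².
A = π(1.165)² = 4.26385 m².
F = p·A = 40.9077 × 4.26385 = 174.424 kN.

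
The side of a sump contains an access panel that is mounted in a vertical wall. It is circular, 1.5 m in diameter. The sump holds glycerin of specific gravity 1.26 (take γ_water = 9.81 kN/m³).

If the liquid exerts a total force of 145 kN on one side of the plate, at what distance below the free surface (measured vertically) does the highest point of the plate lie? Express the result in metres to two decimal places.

γ = 1.26 × 9.81 = 12.3606 kN/m³.
A = π(0.75)² = 1.76715 m².
From F = γ·h_c·A, the centroid depth is h_c = 145/(12.3606 × 1.76715) = 6.63827 m.
The centroid is at the centre, 0.75 m below the top of the plate, so the highest point sits at h_top = 6.63827 − 0.75 = 5.88827 m below the surface.

d_top ≈ 5.89 m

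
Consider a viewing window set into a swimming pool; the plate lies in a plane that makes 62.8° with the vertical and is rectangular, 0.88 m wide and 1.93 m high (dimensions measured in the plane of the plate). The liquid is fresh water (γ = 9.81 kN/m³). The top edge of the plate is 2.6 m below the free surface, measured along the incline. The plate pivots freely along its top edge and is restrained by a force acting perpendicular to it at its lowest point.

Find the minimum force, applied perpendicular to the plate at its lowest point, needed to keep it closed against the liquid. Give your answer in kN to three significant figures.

P ≈ 14.8 kN

γ = 9.81 kN/m³.
The plate makes 62.8° with the vertical, i.e. θ = 90° − 62.8° = 27.2° to the horizontal. Measuring y along the incline from the free-surface line, vertical depth h = y·sinθ with sinθ = 0.457098.
The centroid lies 1.93/2 = 0.965 m below the top edge, so y_c = 2.6 + 0.965 = 3.565 m and h_c = 3.565 × 0.457098 = 1.62955 m.
A = 0.88 × 1.93 = 1.6984 m².
Resultant F = γ·h_c·A = 9.81 × 1.62955 × 1.6984 = 27.1504 kN.
I_c = b·h³/12 = 0.88 × 1.93³/12 = 0.527198 m⁴.
Centre of pressure: y_p = y_c + I_c/(y_c·A) = 3.565 + 0.527198/(3.565 × 1.6984) = 3.565 + 0.0870711 = 3.65207 m along the plane.
The resultant acts 0.965 + 0.0870711 = 1.05207 m (along the plate) below the hinge at the top edge, so the moment about the hinge is M = F × 1.05207 = 27.1504 × 1.05207 = 28.5641 kN·m.
A normal force at the bottom, 1.93 m from the hinge, must supply this moment: P = 28.5641/1.93 = 14.8001 kN.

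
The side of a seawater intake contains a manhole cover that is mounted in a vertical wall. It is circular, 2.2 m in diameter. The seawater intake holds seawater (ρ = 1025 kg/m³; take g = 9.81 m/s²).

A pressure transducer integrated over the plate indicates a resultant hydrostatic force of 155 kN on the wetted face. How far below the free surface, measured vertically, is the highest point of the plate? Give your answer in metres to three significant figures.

d_top ≈ 2.96 m

γ = ρg = 1025 × 9.81 / 1000 = 10.05525 kN/m³.
A = π(1.1)² = 3.80133 m².
From F = γ·h_c·A, the centroid depth is h_c = 155/(10.05525 × 3.80133) = 4.05512 m.
The centroid is at the centre, 1.1 m below the top of the plate, so the highest point sits at h_top = 4.05512 − 1.1 = 2.95512 m below the surface.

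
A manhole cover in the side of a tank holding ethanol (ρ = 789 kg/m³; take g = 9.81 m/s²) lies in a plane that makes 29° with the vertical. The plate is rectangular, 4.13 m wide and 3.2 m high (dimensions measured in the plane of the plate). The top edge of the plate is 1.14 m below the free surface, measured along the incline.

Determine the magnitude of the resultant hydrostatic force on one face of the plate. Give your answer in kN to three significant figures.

F ≈ 245 kN

γ = ρg = 789 × 9.81 / 1000 = 7.74009 kN/m³.
The plate makes 29° with the vertical, i.e. θ = 90° − 29° = 61° to the horizontal. Measuring y along the incline from the free-surface line, vertical depth h = y·sinθ with sinθ = 0.874620.
The centroid lies 3.2/2 = 1.6 m below the top edge, so y_c = 1.14 + 1.6 = 2.74 m and h_c = 2.74 × 0.874620 = 2.39646 m.
A = 4.13 × 3.2 = 13.216 m².
Resultant F = γ·h_c·A = 7.74009 × 2.39646 × 13.216 = 245.141 kN.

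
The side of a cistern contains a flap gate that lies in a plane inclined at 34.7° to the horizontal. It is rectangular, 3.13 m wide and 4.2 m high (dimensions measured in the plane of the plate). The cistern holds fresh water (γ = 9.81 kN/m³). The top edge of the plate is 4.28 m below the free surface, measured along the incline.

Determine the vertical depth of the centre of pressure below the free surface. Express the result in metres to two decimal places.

γ = 9.81 kN/m³.
Let θ = 34.7° be the plate's angle to the horizontal; measure y along the incline from where the plane meets the free surface. Vertical depth h = y·sinθ with sinθ = 0.569280.
The centroid lies 4.2/2 = 2.1 m below the top edge, so y_c = 4.28 + 2.1 = 6.38 m and h_c = 6.38 × 0.569280 = 3.63201 m.
A = 3.13 × 4.2 = 13.146 m².
Resultant F = γ·h_c·A = 9.81 × 3.63201 × 13.146 = 468.392 kN.
I_c = b·h³/12 = 3.13 × 4.2³/12 = 19.3246 m⁴.
Centre of pressure: y_p = y_c + I_c/(y_c·A) = 6.38 + 19.3246/(6.38 × 13.146) = 6.38 + 0.230407 = 6.61041 m along the plane.
Vertically, h_p = y_p·sinθ = 6.61041 × 0.569280 = 3.76317 m.

h_p = 3.76 m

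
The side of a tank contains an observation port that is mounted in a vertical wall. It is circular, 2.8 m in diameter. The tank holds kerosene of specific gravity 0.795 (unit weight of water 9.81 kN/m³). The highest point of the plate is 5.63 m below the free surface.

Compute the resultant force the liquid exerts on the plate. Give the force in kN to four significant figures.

γ = 0.795 × 9.81 = 7.79895 kN/m³.
The centroid is at the centre, 1.4 m below the top of the plate, so the centroid depth is h_c = 5.63 + 1.4 = 7.03 m.
A = π(1.4)² = 6.15752 m².
Resultant F = γ·h_c·A = 7.79895 × 7.03 × 6.15752 = 337.596 kN.

F ≈ 337.6 kN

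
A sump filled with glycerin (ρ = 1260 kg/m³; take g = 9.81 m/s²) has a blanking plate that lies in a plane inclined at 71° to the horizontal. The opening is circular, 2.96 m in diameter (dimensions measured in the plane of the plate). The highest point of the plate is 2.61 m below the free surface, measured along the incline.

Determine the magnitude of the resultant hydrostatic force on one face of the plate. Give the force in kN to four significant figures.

F ≈ 328.9 kN

γ = ρg = 1260 × 9.81 / 1000 = 12.3606 kN/m³.
Let θ = 71° be the plate's angle to the horizontal; measure y along the incline from where the plane meets the free surface. Vertical depth h = y·sinθ with sinθ = 0.945519.
The centroid is at the centre, 1.48 m below the top of the plate, so y_c = 2.61 + 1.48 = 4.09 m and h_c = 4.09 × 0.945519 = 3.86717 m.
A = π(1.48)² = 6.88134 m².
Resultant F = γ·h_c·A = 12.3606 × 3.86717 × 6.88134 = 328.932 kN.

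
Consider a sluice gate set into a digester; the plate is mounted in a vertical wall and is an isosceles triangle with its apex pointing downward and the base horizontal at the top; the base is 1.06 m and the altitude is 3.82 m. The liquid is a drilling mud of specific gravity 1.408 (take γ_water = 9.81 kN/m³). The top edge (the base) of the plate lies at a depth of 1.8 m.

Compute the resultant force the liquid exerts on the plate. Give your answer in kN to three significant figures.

F ≈ 85.9 kN

γ = 1.408 × 9.81 = 13.81248 kN/m³.
With the apex down, the centroid sits h/3 = 3.82/3 = 1.27333 m below the base (the top edge), so the centroid depth is h_c = 1.8 + 1.27333 = 3.07333 m.
A = ½ × 1.06 × 3.82 = 2.0246 m².
Resultant F = γ·h_c·A = 13.81248 × 3.07333 × 2.0246 = 85.9449 kN.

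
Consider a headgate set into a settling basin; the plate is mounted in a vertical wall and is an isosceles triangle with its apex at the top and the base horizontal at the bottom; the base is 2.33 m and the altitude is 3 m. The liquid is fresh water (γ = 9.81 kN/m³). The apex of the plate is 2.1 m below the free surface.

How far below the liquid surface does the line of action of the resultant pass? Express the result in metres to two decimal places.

γ = 9.81 kN/m³.
With the apex up, the centroid sits 2h/3 = 2 × 3/3 = 2 m below the apex, so the centroid depth is h_c = 2.1 + 2 = 4.1 m.
A = ½ × 2.33 × 3 = 3.495 m².
Resultant F = γ·h_c·A = 9.81 × 4.1 × 3.495 = 140.572 kN.
I_c = b·h³/36 = 2.33 × 3³/36 = 1.7475 m⁴.
Centre of pressure: y_p = y_c + I_c/(y_c·A) = 4.1 + 1.7475/(4.1 × 3.495) = 4.1 + 0.121951 = 4.22195 m along the plane.

h_p = 4.22 m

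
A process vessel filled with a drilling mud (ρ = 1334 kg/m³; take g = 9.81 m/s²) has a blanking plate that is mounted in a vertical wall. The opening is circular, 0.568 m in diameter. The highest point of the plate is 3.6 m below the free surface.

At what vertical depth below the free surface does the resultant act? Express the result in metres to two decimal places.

γ = ρg = 1334 × 9.81 / 1000 = 13.08654 kN/m³.
The centroid is at the centre, 0.284 m below the top of the plate, so the centroid depth is h_c = 3.6 + 0.284 = 3.884 m.
A = π(0.284)² = 0.253388 m².
Resultant F = γ·h_c·A = 13.08654 × 3.884 × 0.253388 = 12.8792 kN.
I_c = πr⁴/4 = π × 0.284⁴/4 = 0.00510932 m⁴.
Centre of pressure: y_p = y_c + I_c/(y_c·A) = 3.884 + 0.00510932/(3.884 × 0.253388) = 3.884 + 0.00519156 = 3.88919 m along the plane.

h_p = 3.89 m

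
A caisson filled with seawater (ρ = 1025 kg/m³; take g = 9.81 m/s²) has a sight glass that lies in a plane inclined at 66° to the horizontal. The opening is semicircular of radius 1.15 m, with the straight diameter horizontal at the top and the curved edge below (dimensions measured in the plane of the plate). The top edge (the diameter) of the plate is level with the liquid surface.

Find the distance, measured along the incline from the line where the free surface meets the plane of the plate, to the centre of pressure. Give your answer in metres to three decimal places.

y_p = 0.677 m

γ = ρg = 1025 × 9.81 / 1000 = 10.05525 kN/m³.
Let θ = 66° be the plate's angle to the horizontal; measure y along the incline from where the plane meets the free surface. Vertical depth h = y·sinθ with sinθ = 0.913545.
The centroid of a semicircle lies 4r/(3π) = 0.488075 m from the diameter, here below the top edge, so y_c = 0.488075 m and h_c = 0.488075 × 0.913545 = 0.445878 m.
A = πr²/2 = π × 1.15²/2 = 2.07738 m².
Resultant F = γ·h_c·A = 10.05525 × 0.445878 × 2.07738 = 9.31376 kN.
I_c = (π/8 − 8/(9π))·r⁴ = 0.109757 × 1.15⁴ = 0.191966 m⁴.
Centre of pressure: y_p = y_c + I_c/(y_c·A) = 0.488075 + 0.191966/(0.488075 × 2.07738) = 0.488075 + 0.189331 = 0.677406 m along the plane.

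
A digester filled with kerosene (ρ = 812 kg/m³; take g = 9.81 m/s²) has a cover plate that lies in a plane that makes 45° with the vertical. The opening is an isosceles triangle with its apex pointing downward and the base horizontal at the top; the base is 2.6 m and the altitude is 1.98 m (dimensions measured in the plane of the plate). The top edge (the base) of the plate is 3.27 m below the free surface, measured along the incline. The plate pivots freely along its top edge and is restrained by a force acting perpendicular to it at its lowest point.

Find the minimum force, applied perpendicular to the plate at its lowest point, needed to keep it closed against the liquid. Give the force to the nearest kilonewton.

P ≈ 21 kN

γ = ρg = 812 × 9.81 / 1000 = 7.96572 kN/m³.
The plate makes 45° with the vertical, i.e. θ = 90° − 45° = 45° to the horizontal. Measuring y along the incline from the free-surface line, vertical depth h = y·sinθ with sinθ = 0.707107.
With the apex down, the centroid sits h/3 = 1.98/3 = 0.66 m below the base (the top edge), so y_c = 3.27 + 0.66 = 3.93 m and h_c = 3.93 × 0.707107 = 2.77893 m.
A = ½ × 2.6 × 1.98 = 2.574 m².
Resultant F = γ·h_c·A = 7.96572 × 2.77893 × 2.574 = 56.9785 kN.
I_c = b·h³/36 = 2.6 × 1.98³/36 = 0.560617 m⁴.
Centre of pressure: y_p = y_c + I_c/(y_c·A) = 3.93 + 0.560617/(3.93 × 2.574) = 3.93 + 0.0554198 = 3.98542 m along the plane.
The resultant acts 0.66 + 0.0554198 = 0.71542 m (along the plate) below the hinge at the top edge, so the moment about the hinge is M = F × 0.71542 = 56.9785 × 0.71542 = 40.7636 kN·m.
A normal force at the bottom, 1.98 m from the hinge, must supply this moment: P = 40.7636/1.98 = 20.5877 kN.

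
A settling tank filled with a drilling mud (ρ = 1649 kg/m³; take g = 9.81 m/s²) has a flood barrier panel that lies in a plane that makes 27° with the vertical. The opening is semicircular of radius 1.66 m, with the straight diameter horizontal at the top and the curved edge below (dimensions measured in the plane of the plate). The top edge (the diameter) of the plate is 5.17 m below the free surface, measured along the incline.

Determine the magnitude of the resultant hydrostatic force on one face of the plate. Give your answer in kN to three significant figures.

γ = ρg = 1649 × 9.81 / 1000 = 16.17669 kN/m³.
The plate makes 27° with the vertical, i.e. θ = 90° − 27° = 63° to the horizontal. Measuring y along the incline from the free-surface line, vertical depth h = y·sinθ with sinθ = 0.891007.
The centroid of a semicircle lies 4r/(3π) = 0.704526 m from the diameter, here below the top edge, so y_c = 5.17 + 0.704526 = 5.87453 m and h_c = 5.87453 × 0.891007 = 5.23425 m.
A = πr²/2 = π × 1.66²/2 = 4.32849 m².
Resultant F = γ·h_c·A = 16.17669 × 5.23425 × 4.32849 = 366.506 kN.

F ≈ 367 kN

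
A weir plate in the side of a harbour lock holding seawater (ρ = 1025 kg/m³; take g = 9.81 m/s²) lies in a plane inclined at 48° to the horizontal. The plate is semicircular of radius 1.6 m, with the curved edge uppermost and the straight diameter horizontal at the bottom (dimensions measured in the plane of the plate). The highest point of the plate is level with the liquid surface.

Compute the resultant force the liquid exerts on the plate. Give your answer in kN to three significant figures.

γ = ρg = 1025 × 9.81 / 1000 = 10.05525 kN/m³.
Let θ = 48° be the plate's angle to the horizontal; measure y along the incline from where the plane meets the free surface. Vertical depth h = y·sinθ with sinθ = 0.743145.
The centroid lies 4r/(3π) = 0.679061 m above the diameter, so r − 4r/(3π) = 1.6 − 0.679061 = 0.920939 m below the topmost point, so y_c = 0.920939 m and h_c = 0.920939 × 0.743145 = 0.684391 m.
A = πr²/2 = π × 1.6²/2 = 4.02124 m².
Resultant F = γ·h_c·A = 10.05525 × 0.684391 × 4.02124 = 27.6731 kN.

F ≈ 27.7 kN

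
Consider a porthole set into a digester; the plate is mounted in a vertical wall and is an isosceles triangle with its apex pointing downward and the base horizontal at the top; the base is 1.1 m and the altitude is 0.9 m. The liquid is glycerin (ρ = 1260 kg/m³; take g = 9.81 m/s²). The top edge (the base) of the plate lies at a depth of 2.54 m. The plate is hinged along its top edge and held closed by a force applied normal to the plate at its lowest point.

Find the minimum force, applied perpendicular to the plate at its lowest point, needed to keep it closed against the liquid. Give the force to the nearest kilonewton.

γ = ρg = 1260 × 9.81 / 1000 = 12.3606 kN/m³.
With the apex down, the centroid sits h/3 = 0.9/3 = 0.3 m below the base (the top edge), so the centroid depth is h_c = 2.54 + 0.3 = 2.84 m.
A = ½ × 1.1 × 0.9 = 0.495 m².
Resultant F = γ·h_c·A = 12.3606 × 2.84 × 0.495 = 17.3765 kN.
I_c = b·h³/36 = 1.1 × 0.9³/36 = 0.022275 m⁴.
Centre of pressure: y_p = y_c + I_c/(y_c·A) = 2.84 + 0.022275/(2.84 × 0.495) = 2.84 + 0.0158451 = 2.85585 m along the plane.
The resultant acts 0.3 + 0.0158451 = 0.315845 m (along the plate) below the hinge at the top edge, so the moment about the hinge is M = F × 0.315845 = 17.3765 × 0.315845 = 5.48828 kN·m.
A normal force at the bottom, 0.9 m from the hinge, must supply this moment: P = 5.48828/0.9 = 6.09809 kN.

P ≈ 6 kN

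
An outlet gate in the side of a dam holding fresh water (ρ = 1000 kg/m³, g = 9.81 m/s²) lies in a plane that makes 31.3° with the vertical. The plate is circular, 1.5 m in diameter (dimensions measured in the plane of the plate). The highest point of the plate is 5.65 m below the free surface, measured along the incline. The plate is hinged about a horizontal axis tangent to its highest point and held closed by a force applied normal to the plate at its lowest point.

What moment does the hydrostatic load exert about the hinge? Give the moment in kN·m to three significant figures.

γ = ρg = 1000 × 9.81 = 9810 N/m³ = 9.81 kN/m³.
The plate makes 31.3° with the vertical, i.e. θ = 90° − 31.3° = 58.7° to the horizontal. Measuring y along the incline from the free-surface line, vertical depth h = y·sinθ with sinθ = 0.854459.
The centroid is at the centre, 0.75 m below the top of the plate, so y_c = 5.65 + 0.75 = 6.4 m and h_c = 6.4 × 0.854459 = 5.46854 m.
A = π(0.75)² = 1.76715 m².
Resultant F = γ·h_c·A = 9.81 × 5.46854 × 1.76715 = 94.8012 kN.
I_c = πr⁴/4 = π × 0.75⁴/4 = 0.248505 m⁴.
Centre of pressure: y_p = y_c + I_c/(y_c·A) = 6.4 + 0.248505/(6.4 × 1.76715) = 6.4 + 0.0219726 = 6.42197 m along the plane.
The resultant acts 0.75 + 0.0219726 = 0.771973 m (along the plate) below the hinge at the top edge, so the moment about the hinge is M = F × 0.771973 = 94.8012 × 0.771973 = 73.184 kN·m.

M ≈ 73.2 kN·m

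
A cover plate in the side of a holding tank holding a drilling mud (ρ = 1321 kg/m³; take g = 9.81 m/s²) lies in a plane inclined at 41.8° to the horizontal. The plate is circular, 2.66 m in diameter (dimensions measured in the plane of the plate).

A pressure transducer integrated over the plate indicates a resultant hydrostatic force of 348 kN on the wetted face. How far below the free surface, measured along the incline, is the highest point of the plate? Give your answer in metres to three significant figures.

γ = ρg = 1321 × 9.81 / 1000 = 12.95901 kN/m³.
A = π(1.33)² = 5.55716 m².
From F = γ·h_c·A, the centroid depth is h_c = 348/(12.95901 × 5.55716) = 4.83231 m.
Let θ = 41.8° be the plate's angle to the horizontal; measure y along the incline from where the plane meets the free surface. Vertical depth h = y·sinθ with sinθ = 0.666532.
Along the incline, y_c = h_c/sinθ = 4.83231/0.666532 = 7.24993 m.
The centroid is at the centre, 1.33 m below the top of the plate, so the highest point sits at y_top = 7.24993 − 1.33 = 5.91993 m along the incline.

y_top ≈ 5.92 m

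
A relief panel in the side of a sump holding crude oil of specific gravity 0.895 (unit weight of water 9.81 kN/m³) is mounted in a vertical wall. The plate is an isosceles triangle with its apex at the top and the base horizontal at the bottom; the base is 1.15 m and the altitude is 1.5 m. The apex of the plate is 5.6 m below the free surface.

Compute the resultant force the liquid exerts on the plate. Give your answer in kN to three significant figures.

F ≈ 50.0 kN

γ = 0.895 × 9.81 = 8.77995 kN/m³.
With the apex up, the centroid sits 2h/3 = 2 × 1.5/3 = 1 m below the apex, so the centroid depth is h_c = 5.6 + 1 = 6.6 m.
A = ½ × 1.15 × 1.5 = 0.8625 m².
Resultant F = γ·h_c·A = 8.77995 × 6.6 × 0.8625 = 49.9799 kN.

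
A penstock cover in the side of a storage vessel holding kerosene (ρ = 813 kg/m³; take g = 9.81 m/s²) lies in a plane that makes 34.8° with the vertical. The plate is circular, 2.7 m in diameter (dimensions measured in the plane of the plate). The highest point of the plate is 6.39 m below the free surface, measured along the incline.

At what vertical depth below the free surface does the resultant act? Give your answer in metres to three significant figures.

h_p = 6.40 m

γ = ρg = 813 × 9.81 / 1000 = 7.97553 kN/m³.
The plate makes 34.8° with the vertical, i.e. θ = 90° − 34.8° = 55.2° to the horizontal. Measuring y along the incline from the free-surface line, vertical depth h = y·sinθ with sinθ = 0.821149.
The centroid is at the centre, 1.35 m below the top of the plate, so y_c = 6.39 + 1.35 = 7.74 m and h_c = 7.74 × 0.821149 = 6.35569 m.
A = π(1.35)² = 5.72555 m².
Resultant F = γ·h_c·A = 7.97553 × 6.35569 × 5.72555 = 290.228 kN.
I_c = πr⁴/4 = π × 1.35⁴/4 = 2.6087 m⁴.
Centre of pressure: y_p = y_c + I_c/(y_c·A) = 7.74 + 2.6087/(7.74 × 5.72555) = 7.74 + 0.0588662 = 7.79887 m along the plane.
Vertically, h_p = y_p·sinθ = 7.79887 × 0.821149 = 6.40403 m.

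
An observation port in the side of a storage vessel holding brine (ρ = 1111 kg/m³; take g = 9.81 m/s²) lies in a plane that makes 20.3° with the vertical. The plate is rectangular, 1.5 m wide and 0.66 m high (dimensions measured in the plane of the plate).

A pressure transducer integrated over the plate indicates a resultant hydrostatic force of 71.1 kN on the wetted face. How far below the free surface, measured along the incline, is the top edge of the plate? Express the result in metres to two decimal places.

γ = ρg = 1111 × 9.81 / 1000 = 10.89891 kN/m³.
A = 1.5 × 0.66 = 0.99 m².
From F = γ·h_c·A, the centroid depth is h_c = 71.1/(10.89891 × 0.99) = 6.58948 m.
The plate makes 20.3° with the vertical, i.e. θ = 90° − 20.3° = 69.7° to the horizontal. Measuring y along the incline from the free-surface line, vertical depth h = y·sinθ with sinθ = 0.937889.
Along the incline, y_c = h_c/sinθ = 6.58948/0.937889 = 7.02586 m.
The centroid lies 0.66/2 = 0.33 m below the top edge, so the top edge sits at y_top = 7.02586 − 0.33 = 6.69586 m along the incline.

y_top ≈ 6.70 m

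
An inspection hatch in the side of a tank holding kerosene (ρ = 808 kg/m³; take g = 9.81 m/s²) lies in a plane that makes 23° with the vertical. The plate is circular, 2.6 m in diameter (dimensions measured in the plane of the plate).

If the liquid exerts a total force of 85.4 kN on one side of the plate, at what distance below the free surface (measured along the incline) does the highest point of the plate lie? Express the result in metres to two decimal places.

γ = ρg = 808 × 9.81 / 1000 = 7.92648 kN/m³.
A = π(1.3)² = 5.30929 m².
From F = γ·h_c·A, the centroid depth is h_c = 85.4/(7.92648 × 5.30929) = 2.02928 m.
The plate makes 23° with the vertical, i.e. θ = 90° − 23° = 67° to the horizontal. Measuring y along the incline from the free-surface line, vertical depth h = y·sinθ with sinθ = 0.920505.
Along the incline, y_c = h_c/sinθ = 2.02928/0.920505 = 2.20453 m.
The centroid is at the centre, 1.3 m below the top of the plate, so the highest point sits at y_top = 2.20453 − 1.3 = 0.90453 m along the incline.

y_top ≈ 0.90 m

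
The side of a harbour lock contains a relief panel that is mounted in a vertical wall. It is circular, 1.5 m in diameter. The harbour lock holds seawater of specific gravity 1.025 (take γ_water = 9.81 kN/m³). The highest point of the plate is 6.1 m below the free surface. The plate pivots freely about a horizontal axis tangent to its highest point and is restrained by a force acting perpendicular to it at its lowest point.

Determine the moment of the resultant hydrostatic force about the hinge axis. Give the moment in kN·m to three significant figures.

M ≈ 93.8 kN·m

γ = 1.025 × 9.81 = 10.05525 kN/m³.
The centroid is at the centre, 0.75 m below the top of the plate, so the centroid depth is h_c = 6.1 + 0.75 = 6.85 m.
A = π(0.75)² = 1.76715 m².
Resultant F = γ·h_c·A = 10.05525 × 6.85 × 1.76715 = 121.719 kN.
I_c = πr⁴/4 = π × 0.75⁴/4 = 0.248505 m⁴.
Centre of pressure: y_p = y_c + I_c/(y_c·A) = 6.85 + 0.248505/(6.85 × 1.76715) = 6.85 + 0.0205292 = 6.87053 m along the plane.
The resultant acts 0.75 + 0.0205292 = 0.770529 m (along the plate) below the hinge at the top edge, so the moment about the hinge is M = F × 0.770529 = 121.719 × 0.770529 = 93.788 kN·m.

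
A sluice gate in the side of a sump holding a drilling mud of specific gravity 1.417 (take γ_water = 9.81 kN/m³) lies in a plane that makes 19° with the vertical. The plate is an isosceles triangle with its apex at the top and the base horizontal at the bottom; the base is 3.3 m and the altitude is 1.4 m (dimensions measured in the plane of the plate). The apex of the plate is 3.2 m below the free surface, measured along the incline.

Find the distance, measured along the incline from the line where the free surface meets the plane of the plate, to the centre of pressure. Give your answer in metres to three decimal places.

y_p = 4.160 m

γ = 1.417 × 9.81 = 13.90077 kN/m³.
The plate makes 19° with the vertical, i.e. θ = 90° − 19° = 71° to the horizontal. Measuring y along the incline from the free-surface line, vertical depth h = y·sinθ with sinθ = 0.945519.
With the apex up, the centroid sits 2h/3 = 2 × 1.4/3 = 0.933333 m below the apex, so y_c = 3.2 + 0.933333 = 4.13333 m and h_c = 4.13333 × 0.945519 = 3.90814 m.
A = ½ × 3.3 × 1.4 = 2.31 m².
Resultant F = γ·h_c·A = 13.90077 × 3.90814 × 2.31 = 125.493 kN.
I_c = b·h³/36 = 3.3 × 1.4³/36 = 0.251533 m⁴.
Centre of pressure: y_p = y_c + I_c/(y_c·A) = 4.13333 + 0.251533/(4.13333 × 2.31) = 4.13333 + 0.0263441 = 4.15967 m along the plane.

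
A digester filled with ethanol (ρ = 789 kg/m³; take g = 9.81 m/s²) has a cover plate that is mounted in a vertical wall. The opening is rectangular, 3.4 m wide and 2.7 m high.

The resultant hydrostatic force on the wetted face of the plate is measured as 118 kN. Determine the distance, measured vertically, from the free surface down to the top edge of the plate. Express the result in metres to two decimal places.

γ = ρg = 789 × 9.81 / 1000 = 7.74009 kN/m³.
A = 3.4 × 2.7 = 9.18 m².
From F = γ·h_c·A, the centroid depth is h_c = 118/(7.74009 × 9.18) = 1.66071 m.
The centroid lies 2.7/2 = 1.35 m below the top edge, so the top edge sits at h_top = 1.66071 − 1.35 = 0.31071 m below the surface.

d_top ≈ 0.31 m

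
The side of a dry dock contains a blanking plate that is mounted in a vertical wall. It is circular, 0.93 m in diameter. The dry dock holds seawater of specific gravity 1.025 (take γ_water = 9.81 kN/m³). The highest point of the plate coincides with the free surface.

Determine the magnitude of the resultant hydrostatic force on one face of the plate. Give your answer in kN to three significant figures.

F ≈ 3.18 kN

γ = 1.025 × 9.81 = 10.05525 kN/m³.
The centroid is at the centre, 0.465 m below the top of the plate, so the centroid depth is h_c = 0.465 m.
A = π(0.465)² = 0.679291 m².
Resultant F = γ·h_c·A = 10.05525 × 0.465 × 0.679291 = 3.17615 kN.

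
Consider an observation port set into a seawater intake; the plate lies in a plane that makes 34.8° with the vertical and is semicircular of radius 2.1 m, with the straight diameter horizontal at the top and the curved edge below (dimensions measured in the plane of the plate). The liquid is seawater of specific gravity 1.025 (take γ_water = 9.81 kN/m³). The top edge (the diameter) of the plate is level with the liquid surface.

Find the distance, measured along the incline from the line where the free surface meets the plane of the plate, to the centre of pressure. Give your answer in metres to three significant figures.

γ = 1.025 × 9.81 = 10.05525 kN/m³.
The plate makes 34.8° with the vertical, i.e. θ = 90° − 34.8° = 55.2° to the horizontal. Measuring y along the incline from the free-surface line, vertical depth h = y·sinθ with sinθ = 0.821149.
The centroid of a semicircle lies 4r/(3π) = 0.891268 m from the diameter, here below the top edge, so y_c = 0.891268 m and h_c = 0.891268 × 0.821149 = 0.731864 m.
A = πr²/2 = π × 2.1²/2 = 6.92721 m².
Resultant F = γ·h_c·A = 10.05525 × 0.731864 × 6.92721 = 50.9779 kN.
I_c = (π/8 − 8/(9π))·r⁴ = 0.109757 × 2.1⁴ = 2.13457 m⁴.
Centre of pressure: y_p = y_c + I_c/(y_c·A) = 0.891268 + 2.13457/(0.891268 × 6.92721) = 0.891268 + 0.345735 = 1.237 m along the plane.

y_p = 1.24 m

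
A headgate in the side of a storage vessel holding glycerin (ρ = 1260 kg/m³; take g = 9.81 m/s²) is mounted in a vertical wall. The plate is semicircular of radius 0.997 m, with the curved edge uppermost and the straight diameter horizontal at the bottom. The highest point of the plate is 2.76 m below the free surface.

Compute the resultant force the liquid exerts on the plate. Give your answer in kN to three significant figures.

γ = ρg = 1260 × 9.81 / 1000 = 12.3606 kN/m³.
The centroid lies 4r/(3π) = 0.42314 m above the diameter, so r − 4r/(3π) = 0.997 − 0.42314 = 0.57386 m below the topmost point, so the centroid depth is h_c = 2.76 + 0.57386 = 3.33386 m.
A = πr²/2 = π × 0.997²/2 = 1.56139 m².
Resultant F = γ·h_c·A = 12.3606 × 3.33386 × 1.56139 = 64.3426 kN.

F ≈ 64.3 kN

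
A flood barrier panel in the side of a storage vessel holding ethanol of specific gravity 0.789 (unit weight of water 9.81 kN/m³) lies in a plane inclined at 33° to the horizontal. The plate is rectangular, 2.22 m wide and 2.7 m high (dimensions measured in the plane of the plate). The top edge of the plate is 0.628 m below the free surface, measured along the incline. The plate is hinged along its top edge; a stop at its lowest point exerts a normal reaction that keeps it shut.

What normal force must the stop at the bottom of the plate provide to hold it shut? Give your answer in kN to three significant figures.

γ = 0.789 × 9.81 = 7.74009 kN/m³.
Let θ = 33° be the plate's angle to the horizontal; measure y along the incline from where the plane meets the free surface. Vertical depth h = y·sinθ with sinθ = 0.544639.
The centroid lies 2.7/2 = 1.35 m below the top edge, so y_c = 0.628 + 1.35 = 1.978 m and h_c = 1.978 × 0.544639 = 1.0773 m.
A = 2.22 × 2.7 = 5.994 m².
Resultant F = γ·h_c·A = 7.74009 × 1.0773 × 5.994 = 49.9804 kN.
I_c = b·h³/12 = 2.22 × 2.7³/12 = 3.64136 m⁴.
Centre of pressure: y_p = y_c + I_c/(y_c·A) = 1.978 + 3.64136/(1.978 × 5.994) = 1.978 + 0.307129 = 2.28513 m along the plane.
The resultant acts 1.35 + 0.307129 = 1.65713 m (along the plate) below the hinge at the top edge, so the moment about the hinge is M = F × 1.65713 = 49.9804 × 1.65713 = 82.824 kN·m.
A normal force at the bottom, 2.7 m from the hinge, must supply this moment: P = 82.824/2.7 = 30.6756 kN.

P ≈ 30.7 kN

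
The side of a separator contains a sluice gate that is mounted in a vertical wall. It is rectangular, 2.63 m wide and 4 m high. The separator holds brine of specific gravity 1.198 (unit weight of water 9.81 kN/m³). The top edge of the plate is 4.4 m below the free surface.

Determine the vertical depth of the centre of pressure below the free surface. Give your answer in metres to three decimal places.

h_p = 6.608 m

γ = 1.198 × 9.81 = 11.75238 kN/m³.
The centroid lies 4/2 = 2 m below the top edge, so the centroid depth is h_c = 4.4 + 2 = 6.4 m.
A = 2.63 × 4 = 10.52 m².
Resultant F = γ·h_c·A = 11.75238 × 6.4 × 10.52 = 791.264 kN.
I_c = b·h³/12 = 2.63 × 4³/12 = 14.0267 m⁴.
Centre of pressure: y_p = y_c + I_c/(y_c·A) = 6.4 + 14.0267/(6.4 × 10.52) = 6.4 + 0.208334 = 6.60833 m along the plane.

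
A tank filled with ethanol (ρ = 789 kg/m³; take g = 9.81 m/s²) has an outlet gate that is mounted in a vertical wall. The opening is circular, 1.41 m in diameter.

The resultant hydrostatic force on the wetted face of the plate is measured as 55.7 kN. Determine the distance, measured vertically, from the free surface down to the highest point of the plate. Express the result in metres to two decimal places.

d_top ≈ 3.90 m

γ = ρg = 789 × 9.81 / 1000 = 7.74009 kN/m³.
A = π(0.705)² = 1.56145 m².
From F = γ·h_c·A, the centroid depth is h_c = 55.7/(7.74009 × 1.56145) = 4.60873 m.
The centroid is at the centre, 0.705 m below the top of the plate, so the highest point sits at h_top = 4.60873 − 0.705 = 3.90373 m below the surface.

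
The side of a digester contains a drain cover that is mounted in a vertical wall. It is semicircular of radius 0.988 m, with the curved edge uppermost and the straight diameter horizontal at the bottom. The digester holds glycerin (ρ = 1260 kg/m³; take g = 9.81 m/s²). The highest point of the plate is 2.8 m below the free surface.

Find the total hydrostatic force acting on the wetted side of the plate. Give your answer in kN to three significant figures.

F ≈ 63.8 kN

γ = ρg = 1260 × 9.81 / 1000 = 12.3606 kN/m³.
The centroid lies 4r/(3π) = 0.41932 m above the diameter, so r − 4r/(3π) = 0.988 − 0.41932 = 0.56868 m below the topmost point, so the centroid depth is h_c = 2.8 + 0.56868 = 3.36868 m.
A = πr²/2 = π × 0.988²/2 = 1.53332 m².
Resultant F = γ·h_c·A = 12.3606 × 3.36868 × 1.53332 = 63.8458 kN.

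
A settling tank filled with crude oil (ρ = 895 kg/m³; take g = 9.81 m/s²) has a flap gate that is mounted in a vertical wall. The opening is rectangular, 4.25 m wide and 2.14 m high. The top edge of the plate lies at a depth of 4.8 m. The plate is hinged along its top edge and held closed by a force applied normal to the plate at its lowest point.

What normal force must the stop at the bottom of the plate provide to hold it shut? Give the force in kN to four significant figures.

P ≈ 248.6 kN

γ = ρg = 895 × 9.81 / 1000 = 8.77995 kN/m³.
The centroid lies 2.14/2 = 1.07 m below the top edge, so the centroid depth is h_c = 4.8 + 1.07 = 5.87 m.
A = 4.25 × 2.14 = 9.095 m².
Resultant F = γ·h_c·A = 8.77995 × 5.87 × 9.095 = 468.741 kN.
I_c = b·h³/12 = 4.25 × 2.14³/12 = 3.47096 m⁴.
Centre of pressure: y_p = y_c + I_c/(y_c·A) = 5.87 + 3.47096/(5.87 × 9.095) = 5.87 + 0.0650143 = 5.93501 m along the plane.
The resultant acts 1.07 + 0.0650143 = 1.13501 m (along the plate) below the hinge at the top edge, so the moment about the hinge is M = F × 1.13501 = 468.741 × 1.13501 = 532.026 kN·m.
A normal force at the bottom, 2.14 m from the hinge, must supply this moment: P = 532.026/2.14 = 248.61 kN.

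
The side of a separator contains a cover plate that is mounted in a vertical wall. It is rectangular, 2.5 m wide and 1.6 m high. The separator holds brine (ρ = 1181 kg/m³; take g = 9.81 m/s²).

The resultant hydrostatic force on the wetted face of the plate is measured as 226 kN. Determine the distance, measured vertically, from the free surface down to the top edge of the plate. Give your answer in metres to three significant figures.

γ = ρg = 1181 × 9.81 / 1000 = 11.58561 kN/m³.
A = 2.5 × 1.6 = 4 m².
From F = γ·h_c·A, the centroid depth is h_c = 226/(11.58561 × 4) = 4.87674 m.
The centroid lies 1.6/2 = 0.8 m below the top edge, so the top edge sits at h_top = 4.87674 − 0.8 = 4.07674 m below the surface.

d_top ≈ 4.08 m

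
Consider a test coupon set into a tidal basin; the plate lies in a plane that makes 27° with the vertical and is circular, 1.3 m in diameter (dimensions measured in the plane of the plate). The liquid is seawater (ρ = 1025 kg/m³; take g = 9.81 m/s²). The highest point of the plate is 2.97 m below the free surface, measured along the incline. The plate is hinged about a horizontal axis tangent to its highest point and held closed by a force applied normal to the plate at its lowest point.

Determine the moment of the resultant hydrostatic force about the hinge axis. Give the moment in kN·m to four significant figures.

γ = ρg = 1025 × 9.81 / 1000 = 10.05525 kN/m³.
The plate makes 27° with the vertical, i.e. θ = 90° − 27° = 63° to the horizontal. Measuring y along the incline from the free-surface line, vertical depth h = y·sinθ with sinθ = 0.891007.
The centroid is at the centre, 0.65 m below the top of the plate, so y_c = 2.97 + 0.65 = 3.62 m and h_c = 3.62 × 0.891007 = 3.22545 m.
A = π(0.65)² = 1.32732 m².
Resultant F = γ·h_c·A = 10.05525 × 3.22545 × 1.32732 = 43.0486 kN.
I_c = πr⁴/4 = π × 0.65⁴/4 = 0.140198 m⁴.
Centre of pressure: y_p = y_c + I_c/(y_c·A) = 3.62 + 0.140198/(3.62 × 1.32732) = 3.62 + 0.0291781 = 3.64918 m along the plane.
The resultant acts 0.65 + 0.0291781 = 0.679178 m (along the plate) below the hinge at the top edge, so the moment about the hinge is M = F × 0.679178 = 43.0486 × 0.679178 = 29.2377 kN·m.

M ≈ 29.24 kN·m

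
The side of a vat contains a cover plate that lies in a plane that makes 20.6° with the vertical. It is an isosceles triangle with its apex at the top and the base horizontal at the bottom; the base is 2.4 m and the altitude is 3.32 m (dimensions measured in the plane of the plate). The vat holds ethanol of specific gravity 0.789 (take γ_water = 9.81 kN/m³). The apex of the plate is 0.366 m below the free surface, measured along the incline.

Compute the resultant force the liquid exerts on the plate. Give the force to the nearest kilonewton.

γ = 0.789 × 9.81 = 7.74009 kN/m³.
The plate makes 20.6° with the vertical, i.e. θ = 90° − 20.6° = 69.4° to the horizontal. Measuring y along the incline from the free-surface line, vertical depth h = y·sinθ with sinθ = 0.936060.
With the apex up, the centroid sits 2h/3 = 2 × 3.32/3 = 2.21333 m below the apex, so y_c = 0.366 + 2.21333 = 2.57933 m and h_c = 2.57933 × 0.936060 = 2.41441 m.
A = ½ × 2.4 × 3.32 = 3.984 m².
Resultant F = γ·h_c·A = 7.74009 × 2.41441 × 3.984 = 74.452 kN.

F ≈ 74 kN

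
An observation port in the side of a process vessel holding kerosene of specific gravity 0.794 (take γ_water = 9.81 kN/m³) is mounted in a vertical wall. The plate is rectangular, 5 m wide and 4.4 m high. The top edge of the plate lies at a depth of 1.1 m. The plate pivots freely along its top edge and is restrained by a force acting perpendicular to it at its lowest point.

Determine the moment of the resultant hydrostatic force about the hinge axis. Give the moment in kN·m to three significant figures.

M ≈ 1520 kN·m

γ = 0.794 × 9.81 = 7.78914 kN/m³.
The centroid lies 4.4/2 = 2.2 m below the top edge, so the centroid depth is h_c = 1.1 + 2.2 = 3.3 m.
A = 5 × 4.4 = 22 m².
Resultant F = γ·h_c·A = 7.78914 × 3.3 × 22 = 565.492 kN.
I_c = b·h³/12 = 5 × 4.4³/12 = 35.4933 m⁴.
Centre of pressure: y_p = y_c + I_c/(y_c·A) = 3.3 + 35.4933/(3.3 × 22) = 3.3 + 0.488888 = 3.78889 m along the plane.
The resultant acts 2.2 + 0.488888 = 2.68889 m (along the plate) below the hinge at the top edge, so the moment about the hinge is M = F × 2.68889 = 565.492 × 2.68889 = 1520.55 kN·m.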